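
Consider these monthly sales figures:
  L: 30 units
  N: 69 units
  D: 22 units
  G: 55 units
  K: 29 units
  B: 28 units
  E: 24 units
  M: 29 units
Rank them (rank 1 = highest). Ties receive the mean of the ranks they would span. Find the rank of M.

Sorted (descending): 69, 55, 30, 29, 29, 28, 24, 22
The 2 values of 29 occupy positions 4–5 → average rank (4+5)/2 = 4.5.
M has value 29 units → rank 4.5.

4.5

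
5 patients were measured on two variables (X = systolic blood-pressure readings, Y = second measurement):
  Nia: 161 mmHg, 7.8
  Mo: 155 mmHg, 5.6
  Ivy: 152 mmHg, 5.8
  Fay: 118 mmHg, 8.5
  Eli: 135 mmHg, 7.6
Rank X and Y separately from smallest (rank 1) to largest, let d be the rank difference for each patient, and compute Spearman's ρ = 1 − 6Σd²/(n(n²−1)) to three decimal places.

Ranks of variable 1: 5, 4, 3, 1, 2
Ranks of variable 2: 4, 1, 2, 5, 3
d = r₁ − r₂: 1, 3, 1, -4, -1
d²: 1, 9, 1, 16, 1; Σd² = 28
ρ = 1 − 6·28/(5·24) = 1 − 168/120 = -0.400

-0.400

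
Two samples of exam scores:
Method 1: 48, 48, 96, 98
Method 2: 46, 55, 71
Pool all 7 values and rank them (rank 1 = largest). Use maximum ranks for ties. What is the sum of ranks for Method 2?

Sorted (descending): 98, 96, 71, 55, 48, 48, 46
The 2 values of 48 occupy positions 5–6 → each gets rank 6.
Method 2 values → pooled ranks: 46→7, 55→4, 71→3
Rank sum = 7 + 4 + 3 = 14

14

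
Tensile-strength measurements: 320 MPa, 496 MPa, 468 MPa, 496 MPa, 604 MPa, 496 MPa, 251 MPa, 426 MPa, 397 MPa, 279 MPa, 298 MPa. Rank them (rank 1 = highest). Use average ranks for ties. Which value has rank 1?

Sorted (descending): 604, 496, 496, 496, 468, 426, 397, 320, 298, 279, 251
The 3 values of 496 occupy positions 2–4 → average rank 3.
Rank 1 → value 604.

604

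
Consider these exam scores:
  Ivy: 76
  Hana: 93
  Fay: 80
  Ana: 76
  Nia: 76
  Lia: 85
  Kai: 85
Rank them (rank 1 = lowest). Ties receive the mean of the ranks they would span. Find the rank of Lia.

5.5

Sorted (ascending): 76, 76, 76, 80, 85, 85, 93
The 3 values of 76 occupy positions 1–3 → average rank 2.
The 2 values of 85 occupy positions 5–6 → average rank (5+6)/2 = 5.5.
Lia has value 85 → rank 5.5.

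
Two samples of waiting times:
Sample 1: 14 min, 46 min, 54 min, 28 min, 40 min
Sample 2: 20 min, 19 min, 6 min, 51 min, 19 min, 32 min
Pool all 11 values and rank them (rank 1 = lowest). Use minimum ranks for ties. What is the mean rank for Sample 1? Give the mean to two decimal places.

7.20

Sorted (ascending): 6, 14, 19, 19, 20, 28, 32, 40, 46, 51, 54
The 2 values of 19 occupy positions 3–4 → each gets rank 3.
Sample 1 values → pooled ranks: 14→2, 46→9, 54→11, 28→6, 40→8
Mean rank = (2 + 9 + 11 + 6 + 8) / 5 = 7.20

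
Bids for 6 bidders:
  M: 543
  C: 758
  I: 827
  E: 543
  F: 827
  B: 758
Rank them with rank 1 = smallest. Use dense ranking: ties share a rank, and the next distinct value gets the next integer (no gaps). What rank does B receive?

2

Sorted (ascending): 543, 543, 758, 758, 827, 827
The 2 values of 543 share dense rank 1.
The 2 values of 758 share dense rank 2.
The 2 values of 827 share dense rank 3.
B has value 758 → rank 2.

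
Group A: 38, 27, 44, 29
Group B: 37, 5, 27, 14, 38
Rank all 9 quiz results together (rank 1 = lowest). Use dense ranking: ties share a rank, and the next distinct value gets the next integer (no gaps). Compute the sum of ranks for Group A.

20

Sorted (ascending): 5, 14, 27, 27, 29, 37, 38, 38, 44
The 2 values of 27 share dense rank 3.
The 2 values of 38 share dense rank 6.
Remaining distinct values take the next consecutive integers.
Group A values → pooled ranks: 38→6, 27→3, 44→7, 29→4
Rank sum = 6 + 3 + 7 + 4 = 20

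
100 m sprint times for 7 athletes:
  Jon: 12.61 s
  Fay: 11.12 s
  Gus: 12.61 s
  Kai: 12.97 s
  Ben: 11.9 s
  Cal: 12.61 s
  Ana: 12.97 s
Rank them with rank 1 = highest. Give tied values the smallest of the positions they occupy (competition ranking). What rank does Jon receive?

3

Sorted (descending): 12.97, 12.97, 12.61, 12.61, 12.61, 11.9, 11.12
The 2 values of 12.97 occupy positions 1–2 → each gets rank 1.
The 3 values of 12.61 occupy positions 3–5 → each gets rank 3.
Jon has value 12.61 s → rank 3.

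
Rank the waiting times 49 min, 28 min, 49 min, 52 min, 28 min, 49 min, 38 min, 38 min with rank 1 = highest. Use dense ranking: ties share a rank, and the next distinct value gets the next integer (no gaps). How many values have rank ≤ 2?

Sorted (descending): 52, 49, 49, 49, 38, 38, 28, 28
The 3 values of 49 share dense rank 2.
The 2 values of 38 share dense rank 3.
The 2 values of 28 share dense rank 4.
Remaining distinct values take the next consecutive integers.
Ranks ≤ 2: {1, 2, 2, 2} → 4 values.

4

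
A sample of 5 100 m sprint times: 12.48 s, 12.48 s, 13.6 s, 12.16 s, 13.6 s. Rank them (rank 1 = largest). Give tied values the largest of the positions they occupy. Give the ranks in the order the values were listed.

Sorted (descending): 13.6, 13.6, 12.48, 12.48, 12.16
The 2 values of 13.6 occupy positions 1–2 → each gets rank 2.
The 2 values of 12.48 occupy positions 3–4 → each gets rank 4.

4, 4, 2, 5, 2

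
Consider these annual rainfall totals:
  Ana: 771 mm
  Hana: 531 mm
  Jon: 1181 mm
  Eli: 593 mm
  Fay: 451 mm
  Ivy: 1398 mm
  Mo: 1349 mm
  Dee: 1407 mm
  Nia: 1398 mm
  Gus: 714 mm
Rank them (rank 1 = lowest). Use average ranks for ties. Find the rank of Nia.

Sorted (ascending): 451, 531, 593, 714, 771, 1181, 1349, 1398, 1398, 1407
The 2 values of 1398 occupy positions 8–9 → average rank (8+9)/2 = 8.5.
Nia has value 1398 mm → rank 8.5.

8.5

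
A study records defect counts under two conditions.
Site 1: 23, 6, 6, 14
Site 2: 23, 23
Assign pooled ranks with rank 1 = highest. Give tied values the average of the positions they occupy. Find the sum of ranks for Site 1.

17

Sorted (descending): 23, 23, 23, 14, 6, 6
The 3 values of 23 occupy positions 1–3 → average rank 2.
The 2 values of 6 occupy positions 5–6 → average rank (5+6)/2 = 5.5.
Site 1 values → pooled ranks: 23→2, 6→5.5, 6→5.5, 14→4
Rank sum = 2 + 5.5 + 5.5 + 4 = 17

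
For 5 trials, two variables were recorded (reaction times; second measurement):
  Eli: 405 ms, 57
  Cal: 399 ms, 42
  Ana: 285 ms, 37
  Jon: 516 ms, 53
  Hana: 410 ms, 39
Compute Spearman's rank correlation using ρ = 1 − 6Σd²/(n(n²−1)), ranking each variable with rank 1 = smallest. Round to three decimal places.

0.500

Ranks of variable 1: 3, 2, 1, 5, 4
Ranks of variable 2: 5, 3, 1, 4, 2
d = r₁ − r₂: -2, -1, 0, 1, 2
d²: 4, 1, 0, 1, 4; Σd² = 10
ρ = 1 − 6·10/(5·24) = 1 − 60/120 = 0.500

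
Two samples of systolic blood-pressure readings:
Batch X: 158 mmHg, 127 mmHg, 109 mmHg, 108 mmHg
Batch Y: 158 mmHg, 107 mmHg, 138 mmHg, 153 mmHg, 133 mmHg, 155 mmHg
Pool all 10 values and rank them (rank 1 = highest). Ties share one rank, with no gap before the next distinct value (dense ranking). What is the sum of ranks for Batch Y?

Sorted (descending): 158, 158, 155, 153, 138, 133, 127, 109, 108, 107
The 2 values of 158 share dense rank 1.
Remaining distinct values take the next consecutive integers.
Batch Y values → pooled ranks: 158→1, 107→9, 138→4, 153→3, 133→5, 155→2
Rank sum = 1 + 9 + 4 + 3 + 5 + 2 = 24

24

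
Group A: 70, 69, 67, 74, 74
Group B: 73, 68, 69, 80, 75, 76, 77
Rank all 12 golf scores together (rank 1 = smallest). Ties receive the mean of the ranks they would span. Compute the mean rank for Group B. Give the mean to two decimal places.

Sorted (ascending): 67, 68, 69, 69, 70, 73, 74, 74, 75, 76, 77, 80
The 2 values of 69 occupy positions 3–4 → average rank (3+4)/2 = 3.5.
The 2 values of 74 occupy positions 7–8 → average rank (7+8)/2 = 7.5.
Group B values → pooled ranks: 73→6, 68→2, 69→3.5, 80→12, 75→9, 76→10, 77→11
Mean rank = (6 + 2 + 3.5 + 12 + 9 + 10 + 11) / 7 = 7.64

7.64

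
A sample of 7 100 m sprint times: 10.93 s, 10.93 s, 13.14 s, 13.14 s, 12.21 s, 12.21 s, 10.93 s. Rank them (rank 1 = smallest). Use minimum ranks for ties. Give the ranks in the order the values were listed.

Sorted (ascending): 10.93, 10.93, 10.93, 12.21, 12.21, 13.14, 13.14
The 3 values of 10.93 occupy positions 1–3 → each gets rank 1.
The 2 values of 12.21 occupy positions 4–5 → each gets rank 4.
The 2 values of 13.14 occupy positions 6–7 → each gets rank 6.

1, 1, 6, 6, 4, 4, 1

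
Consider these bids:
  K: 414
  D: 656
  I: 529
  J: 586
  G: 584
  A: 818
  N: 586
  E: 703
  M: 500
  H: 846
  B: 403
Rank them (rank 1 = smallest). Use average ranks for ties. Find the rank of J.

Sorted (ascending): 403, 414, 500, 529, 584, 586, 586, 656, 703, 818, 846
The 2 values of 586 occupy positions 6–7 → average rank (6+7)/2 = 6.5.
J has value 586 → rank 6.5.

6.5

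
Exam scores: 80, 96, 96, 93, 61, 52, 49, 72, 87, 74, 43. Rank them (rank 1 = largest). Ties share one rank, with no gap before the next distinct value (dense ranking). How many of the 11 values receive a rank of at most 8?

9

Sorted (descending): 96, 96, 93, 87, 80, 74, 72, 61, 52, 49, 43
The 2 values of 96 share dense rank 1.
Remaining distinct values take the next consecutive integers.
Ranks ≤ 8: {1, 1, 2, 3, 4, 5, 6, 7, 8} → 9 values.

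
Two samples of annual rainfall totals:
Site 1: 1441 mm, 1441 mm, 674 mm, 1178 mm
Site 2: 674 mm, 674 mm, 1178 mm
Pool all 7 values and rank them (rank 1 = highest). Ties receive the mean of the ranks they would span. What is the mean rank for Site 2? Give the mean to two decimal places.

5.17

Sorted (descending): 1441, 1441, 1178, 1178, 674, 674, 674
The 2 values of 1441 occupy positions 1–2 → average rank (1+2)/2 = 1.5.
The 2 values of 1178 occupy positions 3–4 → average rank (3+4)/2 = 3.5.
The 3 values of 674 occupy positions 5–7 → average rank 6.
Site 2 values → pooled ranks: 674→6, 674→6, 1178→3.5
Mean rank = (6 + 6 + 3.5) / 3 = 5.17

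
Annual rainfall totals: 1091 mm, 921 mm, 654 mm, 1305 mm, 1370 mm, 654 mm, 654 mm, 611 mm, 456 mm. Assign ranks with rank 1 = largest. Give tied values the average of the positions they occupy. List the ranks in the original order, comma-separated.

3, 4, 6, 2, 1, 6, 6, 8, 9

Sorted (descending): 1370, 1305, 1091, 921, 654, 654, 654, 611, 456
The 3 values of 654 occupy positions 5–7 → average rank 6.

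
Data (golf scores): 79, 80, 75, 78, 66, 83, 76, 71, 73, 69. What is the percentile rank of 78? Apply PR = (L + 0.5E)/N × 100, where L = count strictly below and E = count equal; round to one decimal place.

65.0

N = 10.
Strictly below 78: 6. Equal to 78: 1.
PR = (6 + 0.5·1)/10 × 100 = 65.0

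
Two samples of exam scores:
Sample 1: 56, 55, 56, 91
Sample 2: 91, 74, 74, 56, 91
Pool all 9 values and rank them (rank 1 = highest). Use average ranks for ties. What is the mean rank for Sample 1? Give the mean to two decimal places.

Sorted (descending): 91, 91, 91, 74, 74, 56, 56, 56, 55
The 3 values of 91 occupy positions 1–3 → average rank 2.
The 2 values of 74 occupy positions 4–5 → average rank (4+5)/2 = 4.5.
The 3 values of 56 occupy positions 6–8 → average rank 7.
Sample 1 values → pooled ranks: 56→7, 55→9, 56→7, 91→2
Mean rank = (7 + 9 + 7 + 2) / 4 = 6.25

6.25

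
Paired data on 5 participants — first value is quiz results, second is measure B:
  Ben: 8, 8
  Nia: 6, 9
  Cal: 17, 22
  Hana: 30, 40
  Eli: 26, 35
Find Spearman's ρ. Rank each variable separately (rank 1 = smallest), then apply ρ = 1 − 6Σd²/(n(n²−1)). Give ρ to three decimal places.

0.900

Ranks of variable 1: 2, 1, 3, 5, 4
Ranks of variable 2: 1, 2, 3, 5, 4
d = r₁ − r₂: 1, -1, 0, 0, 0
d²: 1, 1, 0, 0, 0; Σd² = 2
ρ = 1 − 6·2/(5·24) = 1 − 12/120 = 0.900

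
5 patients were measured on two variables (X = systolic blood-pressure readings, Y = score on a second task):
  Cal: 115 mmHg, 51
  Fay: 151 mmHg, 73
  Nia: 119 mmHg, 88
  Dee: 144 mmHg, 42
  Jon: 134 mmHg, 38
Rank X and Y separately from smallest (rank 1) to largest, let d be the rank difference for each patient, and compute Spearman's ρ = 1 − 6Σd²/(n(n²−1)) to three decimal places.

-0.100

Ranks of variable 1: 1, 5, 2, 4, 3
Ranks of variable 2: 3, 4, 5, 2, 1
d = r₁ − r₂: -2, 1, -3, 2, 2
d²: 4, 1, 9, 4, 4; Σd² = 22
ρ = 1 − 6·22/(5·24) = 1 − 132/120 = -0.100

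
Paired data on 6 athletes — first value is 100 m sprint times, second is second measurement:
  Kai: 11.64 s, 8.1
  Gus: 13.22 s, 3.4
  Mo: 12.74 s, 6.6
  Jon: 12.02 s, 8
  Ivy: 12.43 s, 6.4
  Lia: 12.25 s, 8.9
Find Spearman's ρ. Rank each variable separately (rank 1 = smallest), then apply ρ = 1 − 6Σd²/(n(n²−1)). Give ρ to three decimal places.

Ranks of variable 1: 1, 6, 5, 2, 4, 3
Ranks of variable 2: 5, 1, 3, 4, 2, 6
d = r₁ − r₂: -4, 5, 2, -2, 2, -3
d²: 16, 25, 4, 4, 4, 9; Σd² = 62
ρ = 1 − 6·62/(6·35) = 1 − 372/210 = -0.771

-0.771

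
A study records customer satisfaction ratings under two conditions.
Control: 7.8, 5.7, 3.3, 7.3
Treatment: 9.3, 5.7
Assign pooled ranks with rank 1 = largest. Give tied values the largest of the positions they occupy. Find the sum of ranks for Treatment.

6

Sorted (descending): 9.3, 7.8, 7.3, 5.7, 5.7, 3.3
The 2 values of 5.7 occupy positions 4–5 → each gets rank 5.
Treatment values → pooled ranks: 9.3→1, 5.7→5
Rank sum = 1 + 5 = 6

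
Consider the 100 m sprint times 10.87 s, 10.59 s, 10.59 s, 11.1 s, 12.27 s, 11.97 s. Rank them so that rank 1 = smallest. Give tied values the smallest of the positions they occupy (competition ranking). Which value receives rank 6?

12.27

Sorted (ascending): 10.59, 10.59, 10.87, 11.1, 11.97, 12.27
The 2 values of 10.59 occupy positions 1–2 → each gets rank 1.
Rank 6 → value 12.27.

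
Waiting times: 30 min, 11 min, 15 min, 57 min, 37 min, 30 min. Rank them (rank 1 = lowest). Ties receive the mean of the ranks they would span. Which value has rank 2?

Sorted (ascending): 11, 15, 30, 30, 37, 57
The 2 values of 30 occupy positions 3–4 → average rank (3+4)/2 = 3.5.
Rank 2 → value 15.

15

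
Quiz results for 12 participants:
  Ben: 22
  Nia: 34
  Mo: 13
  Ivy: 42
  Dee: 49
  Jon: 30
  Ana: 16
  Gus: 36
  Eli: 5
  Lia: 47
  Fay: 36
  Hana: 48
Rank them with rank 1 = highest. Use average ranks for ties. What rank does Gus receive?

Sorted (descending): 49, 48, 47, 42, 36, 36, 34, 30, 22, 16, 13, 5
The 2 values of 36 occupy positions 5–6 → average rank (5+6)/2 = 5.5.
Gus has value 36 → rank 5.5.

5.5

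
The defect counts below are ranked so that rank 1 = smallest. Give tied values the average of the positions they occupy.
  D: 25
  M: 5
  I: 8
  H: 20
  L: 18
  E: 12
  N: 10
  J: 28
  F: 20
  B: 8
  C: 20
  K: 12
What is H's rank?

Sorted (ascending): 5, 8, 8, 10, 12, 12, 18, 20, 20, 20, 25, 28
The 2 values of 8 occupy positions 2–3 → average rank (2+3)/2 = 2.5.
The 2 values of 12 occupy positions 5–6 → average rank (5+6)/2 = 5.5.
The 3 values of 20 occupy positions 8–10 → average rank 9.
H has value 20 → rank 9.

9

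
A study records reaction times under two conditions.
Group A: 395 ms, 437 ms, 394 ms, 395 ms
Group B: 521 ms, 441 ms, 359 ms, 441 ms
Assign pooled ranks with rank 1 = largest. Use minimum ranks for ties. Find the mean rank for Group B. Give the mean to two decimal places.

3.25

Sorted (descending): 521, 441, 441, 437, 395, 395, 394, 359
The 2 values of 441 occupy positions 2–3 → each gets rank 2.
The 2 values of 395 occupy positions 5–6 → each gets rank 5.
Group B values → pooled ranks: 521→1, 441→2, 359→8, 441→2
Mean rank = (1 + 2 + 8 + 2) / 4 = 3.25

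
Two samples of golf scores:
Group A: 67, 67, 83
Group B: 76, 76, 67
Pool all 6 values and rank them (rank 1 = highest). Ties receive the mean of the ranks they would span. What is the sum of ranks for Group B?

10

Sorted (descending): 83, 76, 76, 67, 67, 67
The 2 values of 76 occupy positions 2–3 → average rank (2+3)/2 = 2.5.
The 3 values of 67 occupy positions 4–6 → average rank 5.
Group B values → pooled ranks: 76→2.5, 76→2.5, 67→5
Rank sum = 2.5 + 2.5 + 5 = 10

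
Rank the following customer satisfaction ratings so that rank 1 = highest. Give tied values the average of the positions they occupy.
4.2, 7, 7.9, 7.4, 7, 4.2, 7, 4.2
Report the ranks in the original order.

Sorted (descending): 7.9, 7.4, 7, 7, 7, 4.2, 4.2, 4.2
The 3 values of 7 occupy positions 3–5 → average rank 4.
The 3 values of 4.2 occupy positions 6–8 → average rank 7.

7, 4, 1, 2, 4, 7, 4, 7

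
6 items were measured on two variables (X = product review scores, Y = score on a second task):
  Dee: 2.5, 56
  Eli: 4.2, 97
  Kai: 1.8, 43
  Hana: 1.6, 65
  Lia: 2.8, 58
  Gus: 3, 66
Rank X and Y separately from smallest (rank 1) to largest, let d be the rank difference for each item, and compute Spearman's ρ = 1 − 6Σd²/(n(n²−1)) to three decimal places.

Ranks of variable 1: 3, 6, 2, 1, 4, 5
Ranks of variable 2: 2, 6, 1, 4, 3, 5
d = r₁ − r₂: 1, 0, 1, -3, 1, 0
d²: 1, 0, 1, 9, 1, 0; Σd² = 12
ρ = 1 − 6·12/(6·35) = 1 − 72/210 = 0.657

0.657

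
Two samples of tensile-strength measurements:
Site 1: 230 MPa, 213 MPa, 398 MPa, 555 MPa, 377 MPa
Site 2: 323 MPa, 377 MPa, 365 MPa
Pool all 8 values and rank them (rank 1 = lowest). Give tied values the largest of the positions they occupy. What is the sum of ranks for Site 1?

Sorted (ascending): 213, 230, 323, 365, 377, 377, 398, 555
The 2 values of 377 occupy positions 5–6 → each gets rank 6.
Site 1 values → pooled ranks: 230→2, 213→1, 398→7, 555→8, 377→6
Rank sum = 2 + 1 + 7 + 8 + 6 = 24

24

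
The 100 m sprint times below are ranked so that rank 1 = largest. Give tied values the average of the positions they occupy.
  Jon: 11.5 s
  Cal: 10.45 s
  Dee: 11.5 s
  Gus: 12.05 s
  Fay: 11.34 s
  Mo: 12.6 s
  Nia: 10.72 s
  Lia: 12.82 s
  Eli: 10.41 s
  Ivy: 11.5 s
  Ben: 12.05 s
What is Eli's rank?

Sorted (descending): 12.82, 12.6, 12.05, 12.05, 11.5, 11.5, 11.5, 11.34, 10.72, 10.45, 10.41
The 2 values of 12.05 occupy positions 3–4 → average rank (3+4)/2 = 3.5.
The 3 values of 11.5 occupy positions 5–7 → average rank 6.
Eli has value 10.41 s → rank 11.

11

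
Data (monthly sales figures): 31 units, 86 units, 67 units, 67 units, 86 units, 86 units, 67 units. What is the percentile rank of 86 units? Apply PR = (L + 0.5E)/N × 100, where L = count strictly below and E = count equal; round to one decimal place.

N = 7.
Strictly below 86: 4. Equal to 86: 3.
PR = (4 + 0.5·3)/7 × 100 = 78.6

78.6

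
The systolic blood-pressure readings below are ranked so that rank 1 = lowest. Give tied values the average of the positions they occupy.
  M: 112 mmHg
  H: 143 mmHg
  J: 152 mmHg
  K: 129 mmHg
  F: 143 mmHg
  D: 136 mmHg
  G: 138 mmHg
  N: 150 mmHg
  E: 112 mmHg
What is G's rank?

5

Sorted (ascending): 112, 112, 129, 136, 138, 143, 143, 150, 152
The 2 values of 112 occupy positions 1–2 → average rank (1+2)/2 = 1.5.
The 2 values of 143 occupy positions 6–7 → average rank (6+7)/2 = 6.5.
G has value 138 mmHg → rank 5.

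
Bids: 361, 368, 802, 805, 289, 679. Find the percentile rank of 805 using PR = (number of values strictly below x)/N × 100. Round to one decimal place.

N = 6.
Strictly below 805: 5. Equal to 805: 1.
PR = 5/6 × 100 = 83.3

83.3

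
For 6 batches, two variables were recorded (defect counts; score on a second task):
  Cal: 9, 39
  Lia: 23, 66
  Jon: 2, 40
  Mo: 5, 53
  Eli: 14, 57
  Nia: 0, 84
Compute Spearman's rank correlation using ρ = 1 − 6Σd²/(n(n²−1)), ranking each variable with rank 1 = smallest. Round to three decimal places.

-0.029

Ranks of variable 1: 4, 6, 2, 3, 5, 1
Ranks of variable 2: 1, 5, 2, 3, 4, 6
d = r₁ − r₂: 3, 1, 0, 0, 1, -5
d²: 9, 1, 0, 0, 1, 25; Σd² = 36
ρ = 1 − 6·36/(6·35) = 1 − 216/210 = -0.029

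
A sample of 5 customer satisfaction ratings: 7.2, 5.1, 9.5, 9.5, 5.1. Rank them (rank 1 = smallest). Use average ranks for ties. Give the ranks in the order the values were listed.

Sorted (ascending): 5.1, 5.1, 7.2, 9.5, 9.5
The 2 values of 5.1 occupy positions 1–2 → average rank (1+2)/2 = 1.5.
The 2 values of 9.5 occupy positions 4–5 → average rank (4+5)/2 = 4.5.

3, 1.5, 4.5, 4.5, 1.5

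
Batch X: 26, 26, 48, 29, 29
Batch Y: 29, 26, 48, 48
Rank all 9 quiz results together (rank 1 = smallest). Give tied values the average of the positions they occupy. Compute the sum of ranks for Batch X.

22

Sorted (ascending): 26, 26, 26, 29, 29, 29, 48, 48, 48
The 3 values of 26 occupy positions 1–3 → average rank 2.
The 3 values of 29 occupy positions 4–6 → average rank 5.
The 3 values of 48 occupy positions 7–9 → average rank 8.
Batch X values → pooled ranks: 26→2, 26→2, 48→8, 29→5, 29→5
Rank sum = 2 + 2 + 8 + 5 + 5 = 22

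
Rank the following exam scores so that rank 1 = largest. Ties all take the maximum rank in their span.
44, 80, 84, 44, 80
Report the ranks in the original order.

5, 3, 1, 5, 3

Sorted (descending): 84, 80, 80, 44, 44
The 2 values of 80 occupy positions 2–3 → each gets rank 3.
The 2 values of 44 occupy positions 4–5 → each gets rank 5.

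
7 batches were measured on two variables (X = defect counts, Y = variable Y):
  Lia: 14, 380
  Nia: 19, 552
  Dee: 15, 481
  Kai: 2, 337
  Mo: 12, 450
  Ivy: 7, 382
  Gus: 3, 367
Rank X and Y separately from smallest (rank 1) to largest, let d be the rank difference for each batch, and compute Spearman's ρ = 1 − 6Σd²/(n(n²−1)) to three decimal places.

Ranks of variable 1: 5, 7, 6, 1, 4, 3, 2
Ranks of variable 2: 3, 7, 6, 1, 5, 4, 2
d = r₁ − r₂: 2, 0, 0, 0, -1, -1, 0
d²: 4, 0, 0, 0, 1, 1, 0; Σd² = 6
ρ = 1 − 6·6/(7·48) = 1 − 36/336 = 0.893

0.893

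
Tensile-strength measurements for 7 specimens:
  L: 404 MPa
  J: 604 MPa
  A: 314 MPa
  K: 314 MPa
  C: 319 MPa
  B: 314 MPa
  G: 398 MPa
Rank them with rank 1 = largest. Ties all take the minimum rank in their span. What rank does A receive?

5

Sorted (descending): 604, 404, 398, 319, 314, 314, 314
The 3 values of 314 occupy positions 5–7 → each gets rank 5.
A has value 314 MPa → rank 5.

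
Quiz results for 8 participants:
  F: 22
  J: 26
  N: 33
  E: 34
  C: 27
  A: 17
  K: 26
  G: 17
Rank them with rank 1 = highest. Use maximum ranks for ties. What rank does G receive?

8

Sorted (descending): 34, 33, 27, 26, 26, 22, 17, 17
The 2 values of 26 occupy positions 4–5 → each gets rank 5.
The 2 values of 17 occupy positions 7–8 → each gets rank 8.
G has value 17 → rank 8.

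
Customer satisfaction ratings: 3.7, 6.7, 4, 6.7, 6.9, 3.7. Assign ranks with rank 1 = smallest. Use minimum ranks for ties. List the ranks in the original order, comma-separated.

Sorted (ascending): 3.7, 3.7, 4, 6.7, 6.7, 6.9
The 2 values of 3.7 occupy positions 1–2 → each gets rank 1.
The 2 values of 6.7 occupy positions 4–5 → each gets rank 4.

1, 4, 3, 4, 6, 1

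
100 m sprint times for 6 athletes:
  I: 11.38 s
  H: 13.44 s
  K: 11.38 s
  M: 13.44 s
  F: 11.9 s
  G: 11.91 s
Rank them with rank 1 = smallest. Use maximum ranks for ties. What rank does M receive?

6

Sorted (ascending): 11.38, 11.38, 11.9, 11.91, 13.44, 13.44
The 2 values of 11.38 occupy positions 1–2 → each gets rank 2.
The 2 values of 13.44 occupy positions 5–6 → each gets rank 6.
M has value 13.44 s → rank 6.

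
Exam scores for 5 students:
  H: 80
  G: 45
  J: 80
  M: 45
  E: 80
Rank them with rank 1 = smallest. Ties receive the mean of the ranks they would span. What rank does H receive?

Sorted (ascending): 45, 45, 80, 80, 80
The 2 values of 45 occupy positions 1–2 → average rank (1+2)/2 = 1.5.
The 3 values of 80 occupy positions 3–5 → average rank 4.
H has value 80 → rank 4.

4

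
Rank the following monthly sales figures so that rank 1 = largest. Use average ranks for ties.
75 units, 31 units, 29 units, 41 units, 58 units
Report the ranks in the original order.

Sorted (descending): 75, 58, 41, 31, 29
No ties — each value takes its position as its rank.

1, 4, 5, 3, 2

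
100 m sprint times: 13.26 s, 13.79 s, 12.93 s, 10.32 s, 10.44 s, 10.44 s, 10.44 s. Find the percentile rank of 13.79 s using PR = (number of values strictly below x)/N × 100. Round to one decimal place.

85.7

N = 7.
Strictly below 13.79: 6. Equal to 13.79: 1.
PR = 6/7 × 100 = 85.7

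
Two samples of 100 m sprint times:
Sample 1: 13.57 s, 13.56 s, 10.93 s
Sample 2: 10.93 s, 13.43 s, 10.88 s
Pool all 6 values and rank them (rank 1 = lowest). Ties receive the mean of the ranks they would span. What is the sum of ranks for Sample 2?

Sorted (ascending): 10.88, 10.93, 10.93, 13.43, 13.56, 13.57
The 2 values of 10.93 occupy positions 2–3 → average rank (2+3)/2 = 2.5.
Sample 2 values → pooled ranks: 10.93→2.5, 13.43→4, 10.88→1
Rank sum = 2.5 + 4 + 1 = 7.5

7.5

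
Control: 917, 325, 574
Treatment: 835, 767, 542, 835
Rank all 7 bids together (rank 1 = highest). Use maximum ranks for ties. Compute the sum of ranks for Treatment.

Sorted (descending): 917, 835, 835, 767, 574, 542, 325
The 2 values of 835 occupy positions 2–3 → each gets rank 3.
Treatment values → pooled ranks: 835→3, 767→4, 542→6, 835→3
Rank sum = 3 + 4 + 6 + 3 = 16

16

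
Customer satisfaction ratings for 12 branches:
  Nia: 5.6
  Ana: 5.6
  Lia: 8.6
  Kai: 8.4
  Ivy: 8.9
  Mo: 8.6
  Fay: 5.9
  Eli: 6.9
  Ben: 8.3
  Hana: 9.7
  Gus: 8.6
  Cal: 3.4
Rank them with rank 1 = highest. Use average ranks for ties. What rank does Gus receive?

Sorted (descending): 9.7, 8.9, 8.6, 8.6, 8.6, 8.4, 8.3, 6.9, 5.9, 5.6, 5.6, 3.4
The 3 values of 8.6 occupy positions 3–5 → average rank 4.
The 2 values of 5.6 occupy positions 10–11 → average rank (10+11)/2 = 10.5.
Gus has value 8.6 → rank 4.

4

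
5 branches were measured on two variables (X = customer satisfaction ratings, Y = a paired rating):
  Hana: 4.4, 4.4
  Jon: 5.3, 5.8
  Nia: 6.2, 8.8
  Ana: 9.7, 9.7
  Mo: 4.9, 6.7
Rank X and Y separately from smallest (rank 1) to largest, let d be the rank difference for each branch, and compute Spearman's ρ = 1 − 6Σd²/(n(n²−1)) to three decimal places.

Ranks of variable 1: 1, 3, 4, 5, 2
Ranks of variable 2: 1, 2, 4, 5, 3
d = r₁ − r₂: 0, 1, 0, 0, -1
d²: 0, 1, 0, 0, 1; Σd² = 2
ρ = 1 − 6·2/(5·24) = 1 − 12/120 = 0.900

0.900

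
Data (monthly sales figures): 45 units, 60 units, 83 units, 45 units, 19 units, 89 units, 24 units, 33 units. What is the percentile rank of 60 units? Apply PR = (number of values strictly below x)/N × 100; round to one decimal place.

62.5

N = 8.
Strictly below 60: 5. Equal to 60: 1.
PR = 5/8 × 100 = 62.5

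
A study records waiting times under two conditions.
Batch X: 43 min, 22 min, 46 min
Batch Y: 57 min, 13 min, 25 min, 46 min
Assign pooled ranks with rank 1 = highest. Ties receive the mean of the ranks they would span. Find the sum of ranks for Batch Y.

Sorted (descending): 57, 46, 46, 43, 25, 22, 13
The 2 values of 46 occupy positions 2–3 → average rank (2+3)/2 = 2.5.
Batch Y values → pooled ranks: 57→1, 13→7, 25→5, 46→2.5
Rank sum = 1 + 7 + 5 + 2.5 = 15.5

15.5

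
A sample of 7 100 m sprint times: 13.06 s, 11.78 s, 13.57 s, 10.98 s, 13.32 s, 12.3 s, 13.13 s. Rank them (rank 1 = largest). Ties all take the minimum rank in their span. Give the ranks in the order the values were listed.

4, 6, 1, 7, 2, 5, 3

Sorted (descending): 13.57, 13.32, 13.13, 13.06, 12.3, 11.78, 10.98
No ties — each value takes its position as its rank.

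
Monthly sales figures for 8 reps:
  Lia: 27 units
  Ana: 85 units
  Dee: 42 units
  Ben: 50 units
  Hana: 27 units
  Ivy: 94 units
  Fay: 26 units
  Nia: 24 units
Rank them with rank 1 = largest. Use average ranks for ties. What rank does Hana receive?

Sorted (descending): 94, 85, 50, 42, 27, 27, 26, 24
The 2 values of 27 occupy positions 5–6 → average rank (5+6)/2 = 5.5.
Hana has value 27 units → rank 5.5.

5.5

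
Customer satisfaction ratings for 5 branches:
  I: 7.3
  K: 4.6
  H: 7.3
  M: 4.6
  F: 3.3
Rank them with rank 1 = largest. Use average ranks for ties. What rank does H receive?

1.5

Sorted (descending): 7.3, 7.3, 4.6, 4.6, 3.3
The 2 values of 7.3 occupy positions 1–2 → average rank (1+2)/2 = 1.5.
The 2 values of 4.6 occupy positions 3–4 → average rank (3+4)/2 = 3.5.
H has value 7.3 → rank 1.5.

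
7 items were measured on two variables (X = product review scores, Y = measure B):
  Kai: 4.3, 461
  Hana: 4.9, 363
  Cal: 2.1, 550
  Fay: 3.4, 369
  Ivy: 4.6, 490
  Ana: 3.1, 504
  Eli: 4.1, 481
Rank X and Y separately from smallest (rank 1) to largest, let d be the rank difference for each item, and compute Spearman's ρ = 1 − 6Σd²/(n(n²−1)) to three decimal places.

Ranks of variable 1: 5, 7, 1, 3, 6, 2, 4
Ranks of variable 2: 3, 1, 7, 2, 5, 6, 4
d = r₁ − r₂: 2, 6, -6, 1, 1, -4, 0
d²: 4, 36, 36, 1, 1, 16, 0; Σd² = 94
ρ = 1 − 6·94/(7·48) = 1 − 564/336 = -0.679

-0.679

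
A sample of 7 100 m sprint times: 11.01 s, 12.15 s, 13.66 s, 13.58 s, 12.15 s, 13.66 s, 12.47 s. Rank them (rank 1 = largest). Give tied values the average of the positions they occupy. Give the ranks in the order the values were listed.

Sorted (descending): 13.66, 13.66, 13.58, 12.47, 12.15, 12.15, 11.01
The 2 values of 13.66 occupy positions 1–2 → average rank (1+2)/2 = 1.5.
The 2 values of 12.15 occupy positions 5–6 → average rank (5+6)/2 = 5.5.

7, 5.5, 1.5, 3, 5.5, 1.5, 4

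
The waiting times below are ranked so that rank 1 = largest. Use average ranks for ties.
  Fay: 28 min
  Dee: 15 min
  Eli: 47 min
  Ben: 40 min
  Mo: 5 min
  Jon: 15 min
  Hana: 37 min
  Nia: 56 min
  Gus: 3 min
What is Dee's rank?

Sorted (descending): 56, 47, 40, 37, 28, 15, 15, 5, 3
The 2 values of 15 occupy positions 6–7 → average rank (6+7)/2 = 6.5.
Dee has value 15 min → rank 6.5.

6.5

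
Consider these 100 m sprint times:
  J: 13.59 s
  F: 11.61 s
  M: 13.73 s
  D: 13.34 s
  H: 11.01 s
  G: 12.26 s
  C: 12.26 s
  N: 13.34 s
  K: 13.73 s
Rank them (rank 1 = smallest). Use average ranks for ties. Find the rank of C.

Sorted (ascending): 11.01, 11.61, 12.26, 12.26, 13.34, 13.34, 13.59, 13.73, 13.73
The 2 values of 12.26 occupy positions 3–4 → average rank (3+4)/2 = 3.5.
The 2 values of 13.34 occupy positions 5–6 → average rank (5+6)/2 = 5.5.
The 2 values of 13.73 occupy positions 8–9 → average rank (8+9)/2 = 8.5.
C has value 12.26 s → rank 3.5.

3.5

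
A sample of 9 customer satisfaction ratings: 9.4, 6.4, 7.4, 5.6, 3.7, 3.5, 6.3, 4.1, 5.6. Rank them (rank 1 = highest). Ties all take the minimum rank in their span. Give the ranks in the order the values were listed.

Sorted (descending): 9.4, 7.4, 6.4, 6.3, 5.6, 5.6, 4.1, 3.7, 3.5
The 2 values of 5.6 occupy positions 5–6 → each gets rank 5.

1, 3, 2, 5, 8, 9, 4, 7, 5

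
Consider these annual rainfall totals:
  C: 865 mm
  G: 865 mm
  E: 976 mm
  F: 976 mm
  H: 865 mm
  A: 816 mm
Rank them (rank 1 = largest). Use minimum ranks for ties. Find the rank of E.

Sorted (descending): 976, 976, 865, 865, 865, 816
The 2 values of 976 occupy positions 1–2 → each gets rank 1.
The 3 values of 865 occupy positions 3–5 → each gets rank 3.
E has value 976 mm → rank 1.

1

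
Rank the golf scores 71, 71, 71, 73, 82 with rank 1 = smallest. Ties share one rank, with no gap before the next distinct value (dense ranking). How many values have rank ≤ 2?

4

Sorted (ascending): 71, 71, 71, 73, 82
The 3 values of 71 share dense rank 1.
Remaining distinct values take the next consecutive integers.
Ranks ≤ 2: {1, 1, 1, 2} → 4 values.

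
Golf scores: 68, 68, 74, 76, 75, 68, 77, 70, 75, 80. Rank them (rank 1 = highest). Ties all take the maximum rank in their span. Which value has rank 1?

Sorted (descending): 80, 77, 76, 75, 75, 74, 70, 68, 68, 68
The 2 values of 75 occupy positions 4–5 → each gets rank 5.
The 3 values of 68 occupy positions 8–10 → each gets rank 10.
Rank 1 → value 80.

80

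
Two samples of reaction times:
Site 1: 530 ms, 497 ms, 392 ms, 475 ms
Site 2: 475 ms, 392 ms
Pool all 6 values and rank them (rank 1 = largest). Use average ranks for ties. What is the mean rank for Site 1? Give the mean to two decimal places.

Sorted (descending): 530, 497, 475, 475, 392, 392
The 2 values of 475 occupy positions 3–4 → average rank (3+4)/2 = 3.5.
The 2 values of 392 occupy positions 5–6 → average rank (5+6)/2 = 5.5.
Site 1 values → pooled ranks: 530→1, 497→2, 392→5.5, 475→3.5
Mean rank = (1 + 2 + 5.5 + 3.5) / 4 = 3.00

3.00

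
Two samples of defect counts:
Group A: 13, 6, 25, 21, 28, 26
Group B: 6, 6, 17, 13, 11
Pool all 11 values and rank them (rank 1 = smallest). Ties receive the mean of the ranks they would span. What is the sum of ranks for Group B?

20.5

Sorted (ascending): 6, 6, 6, 11, 13, 13, 17, 21, 25, 26, 28
The 3 values of 6 occupy positions 1–3 → average rank 2.
The 2 values of 13 occupy positions 5–6 → average rank (5+6)/2 = 5.5.
Group B values → pooled ranks: 6→2, 6→2, 17→7, 13→5.5, 11→4
Rank sum = 2 + 2 + 7 + 5.5 + 4 = 20.5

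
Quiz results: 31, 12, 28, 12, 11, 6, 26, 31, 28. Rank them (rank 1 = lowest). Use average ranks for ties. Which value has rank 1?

6

Sorted (ascending): 6, 11, 12, 12, 26, 28, 28, 31, 31
The 2 values of 12 occupy positions 3–4 → average rank (3+4)/2 = 3.5.
The 2 values of 28 occupy positions 6–7 → average rank (6+7)/2 = 6.5.
The 2 values of 31 occupy positions 8–9 → average rank (8+9)/2 = 8.5.
Rank 1 → value 6.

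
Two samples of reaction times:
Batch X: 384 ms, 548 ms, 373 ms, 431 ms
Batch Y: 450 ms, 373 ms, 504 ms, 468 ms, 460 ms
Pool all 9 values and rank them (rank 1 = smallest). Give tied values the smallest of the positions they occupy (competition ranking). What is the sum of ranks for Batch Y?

27

Sorted (ascending): 373, 373, 384, 431, 450, 460, 468, 504, 548
The 2 values of 373 occupy positions 1–2 → each gets rank 1.
Batch Y values → pooled ranks: 450→5, 373→1, 504→8, 468→7, 460→6
Rank sum = 5 + 1 + 8 + 7 + 6 = 27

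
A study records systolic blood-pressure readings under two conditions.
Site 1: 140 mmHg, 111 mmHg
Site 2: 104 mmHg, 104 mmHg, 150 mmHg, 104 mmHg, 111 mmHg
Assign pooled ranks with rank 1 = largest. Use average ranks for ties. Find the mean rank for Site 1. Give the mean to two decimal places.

Sorted (descending): 150, 140, 111, 111, 104, 104, 104
The 2 values of 111 occupy positions 3–4 → average rank (3+4)/2 = 3.5.
The 3 values of 104 occupy positions 5–7 → average rank 6.
Site 1 values → pooled ranks: 140→2, 111→3.5
Mean rank = (2 + 3.5) / 2 = 2.75

2.75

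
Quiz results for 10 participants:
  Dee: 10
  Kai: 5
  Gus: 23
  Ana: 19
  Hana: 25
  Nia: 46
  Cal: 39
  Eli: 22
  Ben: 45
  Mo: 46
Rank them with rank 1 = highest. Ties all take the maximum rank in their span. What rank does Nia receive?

Sorted (descending): 46, 46, 45, 39, 25, 23, 22, 19, 10, 5
The 2 values of 46 occupy positions 1–2 → each gets rank 2.
Nia has value 46 → rank 2.

2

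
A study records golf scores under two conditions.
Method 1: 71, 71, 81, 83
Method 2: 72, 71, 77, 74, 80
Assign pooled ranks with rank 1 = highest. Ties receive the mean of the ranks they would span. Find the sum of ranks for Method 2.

26

Sorted (descending): 83, 81, 80, 77, 74, 72, 71, 71, 71
The 3 values of 71 occupy positions 7–9 → average rank 8.
Method 2 values → pooled ranks: 72→6, 71→8, 77→4, 74→5, 80→3
Rank sum = 6 + 8 + 4 + 5 + 3 = 26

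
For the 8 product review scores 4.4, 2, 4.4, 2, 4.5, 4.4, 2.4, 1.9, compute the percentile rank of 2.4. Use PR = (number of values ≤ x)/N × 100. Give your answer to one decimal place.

N = 8.
Strictly below 2.4: 3. Equal to 2.4: 1.
PR = 4/8 × 100 = 50.0

50.0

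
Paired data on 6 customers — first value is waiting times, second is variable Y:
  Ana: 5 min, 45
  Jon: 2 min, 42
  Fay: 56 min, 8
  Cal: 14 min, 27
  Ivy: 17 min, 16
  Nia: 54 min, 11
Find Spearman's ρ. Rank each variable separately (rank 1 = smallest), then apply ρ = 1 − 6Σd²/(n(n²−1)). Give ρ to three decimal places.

Ranks of variable 1: 2, 1, 6, 3, 4, 5
Ranks of variable 2: 6, 5, 1, 4, 3, 2
d = r₁ − r₂: -4, -4, 5, -1, 1, 3
d²: 16, 16, 25, 1, 1, 9; Σd² = 68
ρ = 1 − 6·68/(6·35) = 1 − 408/210 = -0.943

-0.943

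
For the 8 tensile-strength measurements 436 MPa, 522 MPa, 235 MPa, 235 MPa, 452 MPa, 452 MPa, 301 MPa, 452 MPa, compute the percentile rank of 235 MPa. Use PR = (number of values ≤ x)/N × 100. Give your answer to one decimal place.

N = 8.
Strictly below 235: 0. Equal to 235: 2.
PR = 2/8 × 100 = 25.0

25.0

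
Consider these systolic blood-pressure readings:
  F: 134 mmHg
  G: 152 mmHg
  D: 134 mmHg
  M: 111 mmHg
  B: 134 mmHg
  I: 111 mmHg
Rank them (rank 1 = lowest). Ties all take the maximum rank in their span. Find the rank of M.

2

Sorted (ascending): 111, 111, 134, 134, 134, 152
The 2 values of 111 occupy positions 1–2 → each gets rank 2.
The 3 values of 134 occupy positions 3–5 → each gets rank 5.
M has value 111 mmHg → rank 2.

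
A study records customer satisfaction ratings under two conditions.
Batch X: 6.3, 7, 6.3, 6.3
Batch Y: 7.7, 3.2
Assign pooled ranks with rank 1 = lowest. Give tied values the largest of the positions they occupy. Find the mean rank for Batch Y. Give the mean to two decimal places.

3.50

Sorted (ascending): 3.2, 6.3, 6.3, 6.3, 7, 7.7
The 3 values of 6.3 occupy positions 2–4 → each gets rank 4.
Batch Y values → pooled ranks: 7.7→6, 3.2→1
Mean rank = (6 + 1) / 2 = 3.50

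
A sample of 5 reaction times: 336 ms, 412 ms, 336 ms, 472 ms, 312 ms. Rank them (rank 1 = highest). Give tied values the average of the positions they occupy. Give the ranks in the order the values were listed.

3.5, 2, 3.5, 1, 5

Sorted (descending): 472, 412, 336, 336, 312
The 2 values of 336 occupy positions 3–4 → average rank (3+4)/2 = 3.5.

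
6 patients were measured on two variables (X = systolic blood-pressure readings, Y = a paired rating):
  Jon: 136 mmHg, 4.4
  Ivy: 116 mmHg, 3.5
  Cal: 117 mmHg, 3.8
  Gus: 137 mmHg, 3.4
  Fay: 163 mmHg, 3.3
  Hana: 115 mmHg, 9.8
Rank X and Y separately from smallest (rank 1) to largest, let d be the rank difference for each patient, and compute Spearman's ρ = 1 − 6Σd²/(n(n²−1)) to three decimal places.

-0.771

Ranks of variable 1: 4, 2, 3, 5, 6, 1
Ranks of variable 2: 5, 3, 4, 2, 1, 6
d = r₁ − r₂: -1, -1, -1, 3, 5, -5
d²: 1, 1, 1, 9, 25, 25; Σd² = 62
ρ = 1 − 6·62/(6·35) = 1 − 372/210 = -0.771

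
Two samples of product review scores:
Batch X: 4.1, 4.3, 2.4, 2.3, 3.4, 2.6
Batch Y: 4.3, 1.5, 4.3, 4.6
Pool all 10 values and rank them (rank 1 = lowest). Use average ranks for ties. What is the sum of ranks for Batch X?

Sorted (ascending): 1.5, 2.3, 2.4, 2.6, 3.4, 4.1, 4.3, 4.3, 4.3, 4.6
The 3 values of 4.3 occupy positions 7–9 → average rank 8.
Batch X values → pooled ranks: 4.1→6, 4.3→8, 2.4→3, 2.3→2, 3.4→5, 2.6→4
Rank sum = 6 + 8 + 3 + 2 + 5 + 4 = 28

28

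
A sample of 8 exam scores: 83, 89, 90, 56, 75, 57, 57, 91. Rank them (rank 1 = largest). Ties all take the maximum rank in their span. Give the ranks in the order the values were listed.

Sorted (descending): 91, 90, 89, 83, 75, 57, 57, 56
The 2 values of 57 occupy positions 6–7 → each gets rank 7.

4, 3, 2, 8, 5, 7, 7, 1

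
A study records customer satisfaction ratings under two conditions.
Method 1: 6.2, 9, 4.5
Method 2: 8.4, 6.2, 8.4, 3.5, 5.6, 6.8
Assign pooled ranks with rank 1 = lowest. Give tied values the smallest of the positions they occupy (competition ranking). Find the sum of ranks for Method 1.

Sorted (ascending): 3.5, 4.5, 5.6, 6.2, 6.2, 6.8, 8.4, 8.4, 9
The 2 values of 6.2 occupy positions 4–5 → each gets rank 4.
The 2 values of 8.4 occupy positions 7–8 → each gets rank 7.
Method 1 values → pooled ranks: 6.2→4, 9→9, 4.5→2
Rank sum = 4 + 9 + 2 = 15

15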